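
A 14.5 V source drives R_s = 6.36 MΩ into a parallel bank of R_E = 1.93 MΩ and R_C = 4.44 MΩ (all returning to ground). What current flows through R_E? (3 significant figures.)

Equivalent of the parallel group: R_p = 1.345 MΩ.
V_A by voltage divider: V_A = 14.5 × 1.345/(6.36 + 1.345) = 2.532 V.
I(R_E) = V_A / R_E = 2.532/1.93 = 1.312 µA.
(Equivalently: I_total = 1.882 µA, then current-divider fraction G_k/ΣG = 0.6970.)

I ≈ 1.31 µA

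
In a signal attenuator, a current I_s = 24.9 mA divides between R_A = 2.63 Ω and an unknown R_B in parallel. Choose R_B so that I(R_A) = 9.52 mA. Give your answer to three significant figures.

R_B ≈ 1.63 Ω

Two-branch current divider: I_A = I_s · R_B/(R_A + R_B).
9.52/24.9 = R_B/(R_A + R_B) → R_B = R_A · (0.3823)/(1 − 0.3823) = 2.63 × 0.6190 = 1.628 Ω.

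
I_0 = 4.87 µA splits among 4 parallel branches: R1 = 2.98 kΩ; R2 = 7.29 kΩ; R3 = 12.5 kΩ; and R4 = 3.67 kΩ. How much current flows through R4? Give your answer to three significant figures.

I ≈ 1.61 µA

ΣG = 1/2.98 + 1/7.29 + 1/12.5 + 1/3.67 = 0.8252.
R4 takes the fraction G_k/ΣG = 0.2725/0.8252 = 0.3302, so I = 4.87 × 0.3302 = 1.608 µA.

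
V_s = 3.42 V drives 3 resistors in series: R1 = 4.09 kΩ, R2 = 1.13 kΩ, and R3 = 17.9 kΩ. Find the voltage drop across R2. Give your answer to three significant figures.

Series total: ΣR = 4.09 + 1.13 + 17.9 = 23.12 kΩ.
By the voltage-divider rule, V = 3.42 × 1.130/23.12 = 0.1672 V.

V ≈ 0.167 V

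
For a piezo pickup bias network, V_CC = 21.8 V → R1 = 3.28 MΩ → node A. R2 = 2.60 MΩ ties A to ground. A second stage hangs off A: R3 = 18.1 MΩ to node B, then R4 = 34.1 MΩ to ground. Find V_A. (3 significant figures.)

Looking into the second stage from A: R3 + R4 = 52.20 MΩ appears in parallel with R2.
Effective lower resistance at A: R2 ‖ 52.20 = 2.477 MΩ.
V_A = 21.8 × 2.477/(3.28 + 2.477) = 9.379 V.

V_A ≈ 9.38 V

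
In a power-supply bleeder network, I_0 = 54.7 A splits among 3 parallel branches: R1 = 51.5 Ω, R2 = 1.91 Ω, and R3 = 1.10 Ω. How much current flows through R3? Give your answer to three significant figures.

I ≈ 34.2 A

Total conductance ΣG = 1/51.5 + 1/1.91 + 1/1.10 = 1.452 (units of 1/Ω).
R3 takes the fraction G_k/ΣG = 0.9091/1.452 = 0.6261, so I = 54.7 × 0.6261 = 34.25 A.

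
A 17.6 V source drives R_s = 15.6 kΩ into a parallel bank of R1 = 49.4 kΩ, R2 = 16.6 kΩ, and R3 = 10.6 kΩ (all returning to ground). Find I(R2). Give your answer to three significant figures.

Equivalent of the parallel group: R_p = 5.720 kΩ.
V_A = 17.6 × 5.720/21.32 = 4.722 V.
I(R2) = V_A / R2 = 4.722/16.6 = 0.2845 mA.

I ≈ 0.284 mA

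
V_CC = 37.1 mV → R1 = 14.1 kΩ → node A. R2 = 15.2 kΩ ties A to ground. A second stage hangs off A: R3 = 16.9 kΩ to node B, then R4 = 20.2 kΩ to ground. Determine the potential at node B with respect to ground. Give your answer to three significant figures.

The second stage (R3 + R4 = 37.10 kΩ) loads node A in parallel with R2.
Effective lower resistance at A: R2 ‖ 37.10 = 10.78 kΩ.
So V_A = 37.1 × 0.4333 = 16.08 mV.
V_B = V_A × 0.5445 = 8.753 mV.

V_B ≈ 8.75 mV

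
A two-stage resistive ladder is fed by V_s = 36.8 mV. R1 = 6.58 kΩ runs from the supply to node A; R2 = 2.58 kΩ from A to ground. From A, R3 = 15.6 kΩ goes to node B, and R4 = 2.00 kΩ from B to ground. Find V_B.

Looking into the second stage from A: R3 + R4 = 17.60 kΩ appears in parallel with R2.
Effective lower resistance at A: R2 ‖ 17.60 = 2.250 kΩ.
First divider: V_A = V_s · 2.250/(6.58 + 2.250) = 9.378 mV.
Then the unloaded second divider: V_B = V_A × R4/(R3+R4) = 9.378 × 0.1136 = 1.066 mV.

V_B ≈ 1.07 mV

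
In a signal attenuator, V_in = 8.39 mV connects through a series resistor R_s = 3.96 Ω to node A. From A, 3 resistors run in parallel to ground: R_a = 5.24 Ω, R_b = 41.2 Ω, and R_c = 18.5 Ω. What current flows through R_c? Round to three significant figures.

I ≈ 0.220 mA

Combine the parallel branches: R_p = (1/5.24 + 1/41.2 + 1/18.5)⁻¹ = 3.715 Ω.
V_A by voltage divider: V_A = 8.39 × 3.715/(3.96 + 3.715) = 4.061 mV.
I(R_c) = V_A / R_c = 4.061/18.5 = 0.2195 mA.
(Check via current divider: I_total = 1.093 mA; share G_k/ΣG = 0.2008 → same result.)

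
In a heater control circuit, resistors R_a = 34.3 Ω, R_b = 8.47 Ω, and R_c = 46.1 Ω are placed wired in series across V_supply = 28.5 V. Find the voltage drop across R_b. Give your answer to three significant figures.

Series total: ΣR = 34.3 + 8.47 + 46.1 = 88.87 Ω.
Voltage divider: V = V_supply · (8.470 / 88.87) = 28.5 × 0.09531 = 2.716 V.

V ≈ 2.72 V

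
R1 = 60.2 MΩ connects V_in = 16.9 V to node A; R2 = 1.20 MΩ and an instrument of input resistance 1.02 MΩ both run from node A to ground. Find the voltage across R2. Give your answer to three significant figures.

V_out ≈ 0.153 V

The load sits in parallel with R2, giving an effective lower resistance R2' = R2·R_L/(R2+R_L) = 0.5514 MΩ.
Then V_out = V_in · R2'/(R1 + R2') = 16.9 × 0.5514/60.75 = 0.1534 V.
(Unloaded it would be 0.330 V; the load pulls it down.)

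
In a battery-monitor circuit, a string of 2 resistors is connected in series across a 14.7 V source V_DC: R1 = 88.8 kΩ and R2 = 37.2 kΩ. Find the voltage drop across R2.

Series total: ΣR = 88.8 + 37.2 = 126.0 kΩ.
By the voltage-divider rule, V = 14.7 × 37.20/126.0 = 4.340 V.

V ≈ 4.34 V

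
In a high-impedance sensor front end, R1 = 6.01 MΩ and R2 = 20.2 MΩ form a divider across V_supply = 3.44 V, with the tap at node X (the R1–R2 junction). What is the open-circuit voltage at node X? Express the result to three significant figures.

V_th is the unloaded tap voltage: V_supply · R2/(R1+R2) = 3.44 × 0.7707 = 2.651 V.

V_th ≈ 2.65 V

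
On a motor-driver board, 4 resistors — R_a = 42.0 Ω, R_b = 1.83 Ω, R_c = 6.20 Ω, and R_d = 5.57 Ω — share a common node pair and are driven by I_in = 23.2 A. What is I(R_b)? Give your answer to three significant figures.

I ≈ 13.9 A

Conductances: ΣG = 1/42.0 + 1/1.83 + 1/6.20 + 1/5.57 = 0.9111 (1/Ω).
Current divider: I(R_b) = I_in · G_k/ΣG = 23.2 × (0.5464/0.9111) = 23.2 × 0.5998 = 13.91 A.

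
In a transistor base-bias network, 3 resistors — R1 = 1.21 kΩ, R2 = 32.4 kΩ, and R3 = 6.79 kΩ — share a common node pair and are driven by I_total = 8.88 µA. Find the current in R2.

I ≈ 0.273 µA

ΣG = 1/1.21 + 1/32.4 + 1/6.79 = 1.005.
Current divider: I(R2) = I_total · G_k/ΣG = 8.88 × (0.03086/1.005) = 8.88 × 0.03072 = 0.2728 µA.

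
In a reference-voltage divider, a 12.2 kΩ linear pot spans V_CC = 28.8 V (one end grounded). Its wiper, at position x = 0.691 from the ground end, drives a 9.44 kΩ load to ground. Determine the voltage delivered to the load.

V_out ≈ 15.6 V

Split the track: R_lower = x·R_p = 8.430 kΩ, R_upper = (1−x)·R_p = 3.770 kΩ.
(x·R_p) ‖ R_L = 4.453 kΩ.
Loaded-divider output: V_out = 28.8 × 0.5416 = 15.60 V.
(Unloaded: V_out = x·V_CC = 19.9 V.)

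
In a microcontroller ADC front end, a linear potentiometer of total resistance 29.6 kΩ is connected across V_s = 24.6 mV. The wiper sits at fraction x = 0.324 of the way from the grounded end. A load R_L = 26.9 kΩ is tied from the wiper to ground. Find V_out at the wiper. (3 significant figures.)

V_out ≈ 6.42 mV

The pot divides into 20.01 kΩ above the wiper and 9.590 kΩ below.
(x·R_p) ‖ R_L = 7.070 kΩ.
Then V_out = V_s · 7.070/(20.01 + 7.070) = 6.423 mV.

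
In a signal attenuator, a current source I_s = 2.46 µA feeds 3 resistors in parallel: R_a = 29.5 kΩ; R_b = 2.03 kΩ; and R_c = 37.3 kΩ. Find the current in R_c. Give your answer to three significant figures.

Conductances: ΣG = 1/29.5 + 1/2.03 + 1/37.3 = 0.5533 (1/kΩ).
Current divider: I(R_c) = I_s · G_k/ΣG = 2.46 × (0.02681/0.5533) = 2.46 × 0.04845 = 0.1192 µA.

I ≈ 0.119 µA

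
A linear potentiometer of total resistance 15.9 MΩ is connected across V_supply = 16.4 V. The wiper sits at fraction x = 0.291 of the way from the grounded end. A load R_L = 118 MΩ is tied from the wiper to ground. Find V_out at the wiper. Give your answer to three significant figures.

V_out ≈ 4.64 V

Lower segment x·R_p = 4.627 MΩ; upper segment (1−x)·R_p = 11.27 MΩ.
(x·R_p) ‖ R_L = 4.452 MΩ.
Loaded-divider output: V_out = 16.4 × 0.2831 = 4.643 V.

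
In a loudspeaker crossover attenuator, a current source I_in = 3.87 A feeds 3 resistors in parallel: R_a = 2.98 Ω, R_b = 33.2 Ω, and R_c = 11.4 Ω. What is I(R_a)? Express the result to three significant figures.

Conductances: ΣG = 1/2.98 + 1/33.2 + 1/11.4 = 0.4534 (1/Ω).
R_a takes the fraction G_k/ΣG = 0.3356/0.4534 = 0.7401, so I = 3.87 × 0.7401 = 2.864 A.

I ≈ 2.86 A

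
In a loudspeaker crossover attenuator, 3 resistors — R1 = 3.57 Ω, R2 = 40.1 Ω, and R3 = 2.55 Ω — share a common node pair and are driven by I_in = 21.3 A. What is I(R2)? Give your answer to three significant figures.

I ≈ 0.762 A

Total conductance ΣG = 1/3.57 + 1/40.1 + 1/2.55 = 0.6972 (units of 1/Ω).
R2 takes the fraction G_k/ΣG = 0.02494/0.6972 = 0.03577, so I = 21.3 × 0.03577 = 0.7619 A.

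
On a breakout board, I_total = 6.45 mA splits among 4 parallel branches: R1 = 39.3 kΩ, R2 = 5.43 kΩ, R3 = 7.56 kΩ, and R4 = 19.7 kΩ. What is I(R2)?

ΣG = 1/39.3 + 1/5.43 + 1/7.56 + 1/19.7 = 0.3926.
By the current-divider rule, I = I_total · G_k/ΣG = 6.45 × 0.4690 = 3.025 mA.

I ≈ 3.03 mA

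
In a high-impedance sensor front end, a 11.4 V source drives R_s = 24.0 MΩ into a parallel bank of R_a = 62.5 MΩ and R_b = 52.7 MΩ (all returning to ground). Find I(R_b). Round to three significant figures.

Parallel bank: R_p = 1/(1/62.5 + 1/52.7) = 28.59 MΩ.
V_A by voltage divider: V_A = 11.4 × 28.59/(24.0 + 28.59) = 6.198 V.
Branch current I = V_A/R_b = 6.198/52.7 = 0.1176 µA.

I ≈ 0.118 µA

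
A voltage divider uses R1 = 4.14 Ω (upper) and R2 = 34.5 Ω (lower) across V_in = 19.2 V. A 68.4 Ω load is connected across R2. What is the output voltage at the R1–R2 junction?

V_out ≈ 16.3 V

The load sits in parallel with R2, giving an effective lower resistance R2' = R2·R_L/(R2+R_L) = 22.93 Ω.
Voltage divider with the loaded lower leg: V_out = 19.2 × 22.93/(4.14 + 22.93) = 19.2 × 0.8471 = 16.26 V.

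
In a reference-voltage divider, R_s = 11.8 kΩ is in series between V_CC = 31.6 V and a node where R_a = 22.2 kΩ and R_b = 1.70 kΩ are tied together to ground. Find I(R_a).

Equivalent of the parallel group: R_p = 1.579 kΩ.
V_A by voltage divider: V_A = 31.6 × 1.579/(11.8 + 1.579) = 3.730 V.
Branch current I = V_A/R_a = 3.730/22.2 = 0.1680 mA.
(Check via current divider: I_total = 2.362 mA; share G_k/ΣG = 0.07113 → same result.)

I ≈ 0.168 mA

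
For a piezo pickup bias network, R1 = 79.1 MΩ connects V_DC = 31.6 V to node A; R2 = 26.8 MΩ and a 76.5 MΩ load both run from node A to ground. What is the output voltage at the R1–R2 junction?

V_out ≈ 6.34 V

The load sits in parallel with R2, giving an effective lower resistance R2' = R2·R_L/(R2+R_L) = 19.85 MΩ.
Now apply the divider: V_out = 31.6 × 0.2006 = 6.338 V.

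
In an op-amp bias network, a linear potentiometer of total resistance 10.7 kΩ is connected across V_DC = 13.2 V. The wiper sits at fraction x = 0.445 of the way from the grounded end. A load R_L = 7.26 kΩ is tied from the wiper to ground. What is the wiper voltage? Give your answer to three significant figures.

V_out ≈ 4.31 V

Lower segment x·R_p = 4.761 kΩ; upper segment (1−x)·R_p = 5.938 kΩ.
(x·R_p) ‖ R_L = 2.876 kΩ.
Loaded-divider output: V_out = 13.2 × 0.3262 = 4.306 V.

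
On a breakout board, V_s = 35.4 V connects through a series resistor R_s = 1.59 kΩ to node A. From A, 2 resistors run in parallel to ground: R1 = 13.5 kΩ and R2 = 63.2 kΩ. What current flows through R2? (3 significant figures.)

Parallel bank: R_p = 1/(1/13.5 + 1/63.2) = 11.12 kΩ.
V_A by voltage divider: V_A = 35.4 × 11.12/(1.59 + 11.12) = 30.97 V.
Branch current I = V_A/R2 = 30.97/63.2 = 0.4901 mA.

I ≈ 0.490 mA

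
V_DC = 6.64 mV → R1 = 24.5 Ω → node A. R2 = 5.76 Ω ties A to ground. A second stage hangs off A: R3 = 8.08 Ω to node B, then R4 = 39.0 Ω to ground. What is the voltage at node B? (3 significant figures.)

The second stage (R3 + R4 = 47.08 Ω) loads node A in parallel with R2.
R2 ‖ (R3+R4) = 5.132 Ω.
V_A = 6.64 × 5.132/(24.5 + 5.132) = 1.150 mV.
Then the unloaded second divider: V_B = V_A × R4/(R3+R4) = 1.150 × 0.8284 = 0.9526 mV.

V_B ≈ 0.953 mV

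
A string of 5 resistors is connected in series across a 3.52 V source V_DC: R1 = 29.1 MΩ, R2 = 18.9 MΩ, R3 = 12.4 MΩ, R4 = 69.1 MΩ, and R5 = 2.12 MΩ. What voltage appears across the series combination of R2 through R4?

V ≈ 2.69 V

ΣR = 29.1 + 18.9 + 12.4 + 69.1 + 2.12 = 131.6 MΩ.
R_{R2..R4} = 18.9 + 12.4 + 69.1 = 100.4 MΩ.
V = V_DC · R/ΣR = 3.52 × 0.7628 = 2.685 V.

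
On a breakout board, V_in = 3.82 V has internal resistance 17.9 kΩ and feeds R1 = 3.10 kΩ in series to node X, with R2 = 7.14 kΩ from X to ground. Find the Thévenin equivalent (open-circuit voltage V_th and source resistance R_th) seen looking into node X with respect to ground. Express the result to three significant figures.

V_th ≈ 0.969 V, R_th ≈ 5.33 kΩ

R1' = 17.9 + 3.10 = 21.00 kΩ (source resistance + R1).
Open-circuit (no load on X): V_th = V_in · R2/(R1' + R2) = 3.82 × 7.14/(21.00 + 7.14) = 0.9693 V.
With V_in suppressed (replaced by a short), R_th = R1' ‖ R2 = (21.00 × 7.14)/(21.00 + 7.14) = 5.328 kΩ.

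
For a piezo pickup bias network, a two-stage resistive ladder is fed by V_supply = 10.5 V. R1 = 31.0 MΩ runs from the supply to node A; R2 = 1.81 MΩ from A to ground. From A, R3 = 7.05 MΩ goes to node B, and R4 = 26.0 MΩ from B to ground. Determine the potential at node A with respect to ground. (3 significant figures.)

The second stage (R3 + R4 = 33.05 MΩ) loads node A in parallel with R2.
R2 ‖ (R3+R4) = 1.716 MΩ.
So V_A = 10.5 × 0.05245 = 0.5507 V.

V_A ≈ 0.551 V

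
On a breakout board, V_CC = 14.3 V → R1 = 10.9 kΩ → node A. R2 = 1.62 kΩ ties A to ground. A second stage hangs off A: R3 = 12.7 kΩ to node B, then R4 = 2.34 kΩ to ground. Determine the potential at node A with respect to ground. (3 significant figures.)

V_A ≈ 1.69 V

Looking into the second stage from A: R3 + R4 = 15.04 kΩ appears in parallel with R2.
R2 ‖ (R3+R4) = 1.462 kΩ.
First divider: V_A = V_CC · 1.462/(10.9 + 1.462) = 1.692 V.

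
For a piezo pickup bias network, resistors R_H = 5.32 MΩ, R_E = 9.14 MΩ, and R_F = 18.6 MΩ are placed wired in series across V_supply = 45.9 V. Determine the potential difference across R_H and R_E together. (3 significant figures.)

Series total: ΣR = 5.32 + 9.14 + 18.6 = 33.06 MΩ.
R_{R_H..R_E} = 5.32 + 9.14 = 14.46 MΩ.
Voltage divider: V = V_supply · (14.46 / 33.06) = 45.9 × 0.4374 = 20.08 V.

V ≈ 20.1 V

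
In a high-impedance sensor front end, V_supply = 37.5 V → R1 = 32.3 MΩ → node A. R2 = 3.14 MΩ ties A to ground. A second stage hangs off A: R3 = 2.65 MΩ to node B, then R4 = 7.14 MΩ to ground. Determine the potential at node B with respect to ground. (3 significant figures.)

The second stage (R3 + R4 = 9.790 MΩ) loads node A in parallel with R2.
R2 ‖ (R3+R4) = 2.377 MΩ.
First divider: V_A = V_supply · 2.377/(32.3 + 2.377) = 2.571 V.
V_B = V_A × 0.7293 = 1.875 V.

V_B ≈ 1.88 V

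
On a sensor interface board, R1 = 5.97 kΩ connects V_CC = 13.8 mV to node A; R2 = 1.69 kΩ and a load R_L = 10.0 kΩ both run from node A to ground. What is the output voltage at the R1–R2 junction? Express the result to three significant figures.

V_out ≈ 2.69 mV

First combine the lower leg with the load: R2 ‖ R_L = 1.446 kΩ.
Then V_out = V_CC · R2'/(R1 + R2') = 13.8 × 1.446/7.416 = 2.690 mV.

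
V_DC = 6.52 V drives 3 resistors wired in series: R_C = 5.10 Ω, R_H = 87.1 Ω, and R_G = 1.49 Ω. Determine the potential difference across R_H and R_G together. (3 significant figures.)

V ≈ 6.17 V

Series total: ΣR = 5.10 + 87.1 + 1.49 = 93.69 Ω.
R_{R_H..R_G} = 87.1 + 1.49 = 88.59 Ω.
Voltage divider: V = V_DC · (88.59 / 93.69) = 6.52 × 0.9456 = 6.165 V.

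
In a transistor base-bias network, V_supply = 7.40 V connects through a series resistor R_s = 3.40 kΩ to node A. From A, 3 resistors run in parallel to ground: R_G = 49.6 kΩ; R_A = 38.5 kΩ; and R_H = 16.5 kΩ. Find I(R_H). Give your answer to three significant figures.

Equivalent of the parallel group: R_p = 9.368 kΩ.
V_A by voltage divider: V_A = 7.40 × 9.368/(3.40 + 9.368) = 5.430 V.
I(R_H) = V_A / R_H = 5.430/16.5 = 0.3291 mA.

I ≈ 0.329 mA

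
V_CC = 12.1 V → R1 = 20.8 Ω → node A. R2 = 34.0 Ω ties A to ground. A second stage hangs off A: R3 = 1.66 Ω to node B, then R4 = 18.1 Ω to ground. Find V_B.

V_B ≈ 4.16 V

Node A sees R2 in parallel with the series input of stage 2, R3 + R4 = 19.76 Ω.
Effective lower resistance at A: R2 ‖ 19.76 = 12.50 Ω.
So V_A = 12.1 × 0.3753 = 4.541 V.
Then the unloaded second divider: V_B = V_A × R4/(R3+R4) = 4.541 × 0.9160 = 4.160 V.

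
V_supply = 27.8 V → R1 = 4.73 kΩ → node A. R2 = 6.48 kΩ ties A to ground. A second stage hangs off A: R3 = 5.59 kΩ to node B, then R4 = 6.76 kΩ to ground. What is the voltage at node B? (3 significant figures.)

V_B ≈ 7.20 V

Node A sees R2 in parallel with the series input of stage 2, R3 + R4 = 12.35 kΩ.
Effective lower resistance at A: R2 ‖ 12.35 = 4.250 kΩ.
So V_A = 27.8 × 0.4733 = 13.16 V.
Stage 2 is unloaded, so V_B = V_A · R4/(R3+R4) = 13.16 × 6.76/12.35 = 7.202 V.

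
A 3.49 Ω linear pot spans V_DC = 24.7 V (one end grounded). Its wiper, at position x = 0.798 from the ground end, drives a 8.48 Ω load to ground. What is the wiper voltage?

The pot divides into 0.7050 Ω above the wiper and 2.785 Ω below.
R_L loads the lower segment: effective lower R = 2.096 Ω.
V_out = 24.7 × 2.096/(0.7050 + 2.096) = 18.48 V.

V_out ≈ 18.5 V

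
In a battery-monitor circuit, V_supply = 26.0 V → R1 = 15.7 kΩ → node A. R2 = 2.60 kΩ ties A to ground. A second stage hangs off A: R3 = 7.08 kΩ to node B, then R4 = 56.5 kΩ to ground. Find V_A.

V_A ≈ 3.57 V

The second stage (R3 + R4 = 63.58 kΩ) loads node A in parallel with R2.
Effective lower resistance at A: R2 ‖ 63.58 = 2.498 kΩ.
So V_A = 26.0 × 0.1373 = 3.569 V.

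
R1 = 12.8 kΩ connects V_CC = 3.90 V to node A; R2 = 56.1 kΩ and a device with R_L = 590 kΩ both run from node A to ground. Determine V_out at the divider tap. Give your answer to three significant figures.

V_out ≈ 3.12 V

First combine the lower leg with the load: R2 ‖ R_L = 51.23 kΩ.
Voltage divider with the loaded lower leg: V_out = 3.90 × 51.23/(12.8 + 51.23) = 3.90 × 0.8001 = 3.120 V.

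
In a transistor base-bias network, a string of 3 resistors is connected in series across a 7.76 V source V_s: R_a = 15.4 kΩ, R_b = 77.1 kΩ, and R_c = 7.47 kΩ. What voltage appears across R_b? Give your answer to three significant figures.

Series total: ΣR = 15.4 + 77.1 + 7.47 = 99.97 kΩ.
Voltage divider: V = V_s · (77.10 / 99.97) = 7.76 × 0.7712 = 5.985 V.

V ≈ 5.98 V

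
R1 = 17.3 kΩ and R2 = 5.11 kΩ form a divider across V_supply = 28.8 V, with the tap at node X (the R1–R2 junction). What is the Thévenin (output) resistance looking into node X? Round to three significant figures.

R_th ≈ 3.94 kΩ

With V_supply suppressed (replaced by a short), R_th = R1 ‖ R2 = (17.30 × 5.11)/(17.30 + 5.11) = 3.945 kΩ.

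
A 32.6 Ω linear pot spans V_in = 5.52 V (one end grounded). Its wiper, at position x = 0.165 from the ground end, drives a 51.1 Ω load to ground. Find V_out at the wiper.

Split the track: R_lower = x·R_p = 5.379 Ω, R_upper = (1−x)·R_p = 27.22 Ω.
R_L loads the lower segment: effective lower R = 4.867 Ω.
Then V_out = V_in · 4.867/(27.22 + 4.867) = 0.8372 V.

V_out ≈ 0.837 V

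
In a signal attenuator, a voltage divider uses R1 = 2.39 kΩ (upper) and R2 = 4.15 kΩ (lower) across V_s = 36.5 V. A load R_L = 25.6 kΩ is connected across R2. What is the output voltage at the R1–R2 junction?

The load sits in parallel with R2, giving an effective lower resistance R2' = R2·R_L/(R2+R_L) = 3.571 kΩ.
Now apply the divider: V_out = 36.5 × 0.5991 = 21.87 V.
(Unloaded it would be 23.2 V; the load pulls it down.)

V_out ≈ 21.9 V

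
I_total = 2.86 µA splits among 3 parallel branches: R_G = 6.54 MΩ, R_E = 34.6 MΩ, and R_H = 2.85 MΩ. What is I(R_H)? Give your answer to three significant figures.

I ≈ 1.88 µA

Total conductance ΣG = 1/6.54 + 1/34.6 + 1/2.85 = 0.5327 (units of 1/MΩ).
By the current-divider rule, I = I_total · G_k/ΣG = 2.86 × 0.6587 = 1.884 µA.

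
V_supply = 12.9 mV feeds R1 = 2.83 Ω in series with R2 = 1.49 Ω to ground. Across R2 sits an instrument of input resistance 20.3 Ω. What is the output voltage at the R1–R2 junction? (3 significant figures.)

The load sits in parallel with R2, giving an effective lower resistance R2' = R2·R_L/(R2+R_L) = 1.388 Ω.
Voltage divider with the loaded lower leg: V_out = 12.9 × 1.388/(2.83 + 1.388) = 12.9 × 0.3291 = 4.245 mV.

V_out ≈ 4.25 mV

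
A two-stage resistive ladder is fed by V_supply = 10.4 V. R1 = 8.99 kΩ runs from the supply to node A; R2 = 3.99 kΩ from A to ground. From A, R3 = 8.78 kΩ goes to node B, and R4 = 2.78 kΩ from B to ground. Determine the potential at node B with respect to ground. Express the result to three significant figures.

Node A sees R2 in parallel with the series input of stage 2, R3 + R4 = 11.56 kΩ.
R2 ‖ (R3+R4) = 2.966 kΩ.
First divider: V_A = V_supply · 2.966/(8.99 + 2.966) = 2.580 V.
V_B = V_A × 0.2405 = 0.6205 V.

V_B ≈ 0.620 V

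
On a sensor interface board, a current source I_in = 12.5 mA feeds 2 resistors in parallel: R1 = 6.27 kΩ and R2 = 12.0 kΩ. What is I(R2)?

For two parallel branches, I_k = I_in · (other R)/(sum of R).
So I = 12.5 × 6.27/18.27 = 4.290 mA.

I ≈ 4.29 mA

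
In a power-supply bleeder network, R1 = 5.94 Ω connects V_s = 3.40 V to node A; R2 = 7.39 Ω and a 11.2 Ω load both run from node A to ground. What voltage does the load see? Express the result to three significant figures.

V_out ≈ 1.46 V

R2 ‖ R_L = (7.39 × 11.2)/(7.39 + 11.2) = 4.452 Ω.
Then V_out = V_s · R2'/(R1 + R2') = 3.40 × 4.452/10.39 = 1.457 V.
(Unloaded it would be 1.88 V; the load pulls it down.)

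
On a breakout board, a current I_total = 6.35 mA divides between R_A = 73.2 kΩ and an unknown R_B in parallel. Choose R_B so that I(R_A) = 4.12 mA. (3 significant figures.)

In a two-way split, I_A/I_total = R_B/(R_A + R_B).
4.12/6.35 = R_B/(R_A + R_B) → R_B = R_A · (0.6488)/(1 − 0.6488) = 73.2 × 1.848 = 135.2 kΩ.

R_B ≈ 135 kΩ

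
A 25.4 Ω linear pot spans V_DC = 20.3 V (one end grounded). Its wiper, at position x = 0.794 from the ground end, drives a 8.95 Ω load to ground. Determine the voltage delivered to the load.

The pot divides into 5.232 Ω above the wiper and 20.17 Ω below.
Lower segment in parallel with the load: 20.17 ‖ 8.95 = 6.199 Ω.
V_out = 20.3 × 6.199/(5.232 + 6.199) = 11.01 V.
(Unloaded: V_out = x·V_DC = 16.1 V.)

V_out ≈ 11.0 V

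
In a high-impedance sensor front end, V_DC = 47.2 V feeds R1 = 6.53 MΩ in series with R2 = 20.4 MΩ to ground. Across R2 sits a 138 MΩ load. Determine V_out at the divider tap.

V_out ≈ 34.5 V

R2 ‖ R_L = (20.4 × 138)/(20.4 + 138) = 17.77 MΩ.
Now apply the divider: V_out = 47.2 × 0.7313 = 34.52 V.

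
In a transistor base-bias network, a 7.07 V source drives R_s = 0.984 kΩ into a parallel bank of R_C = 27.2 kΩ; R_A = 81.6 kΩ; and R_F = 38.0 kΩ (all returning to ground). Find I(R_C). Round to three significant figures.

I ≈ 0.242 mA

Equivalent of the parallel group: R_p = 13.27 kΩ.
V_A by voltage divider: V_A = 7.07 × 13.27/(0.984 + 13.27) = 6.582 V.
Branch current I = V_A/R_C = 6.582/27.2 = 0.2420 mA.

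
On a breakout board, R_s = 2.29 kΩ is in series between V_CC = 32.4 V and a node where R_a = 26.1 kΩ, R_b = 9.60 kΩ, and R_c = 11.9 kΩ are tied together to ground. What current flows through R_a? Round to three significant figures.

Parallel bank: R_p = 1/(1/26.1 + 1/9.60 + 1/11.9) = 4.415 kΩ.
V_A = 32.4 × 4.415/6.705 = 21.33 V.
Branch current I = V_A/R_a = 21.33/26.1 = 0.8174 mA.

I ≈ 0.817 mA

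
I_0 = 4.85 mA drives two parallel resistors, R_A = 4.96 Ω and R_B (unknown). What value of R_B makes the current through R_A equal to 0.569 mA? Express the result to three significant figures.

The fraction through R_A equals R_B/(R_A+R_B).
0.569/4.85 = R_B/(R_A + R_B) → R_B = R_A · (0.1173)/(1 − 0.1173) = 4.96 × 0.1329 = 0.6592 Ω.

R_B ≈ 0.659 Ω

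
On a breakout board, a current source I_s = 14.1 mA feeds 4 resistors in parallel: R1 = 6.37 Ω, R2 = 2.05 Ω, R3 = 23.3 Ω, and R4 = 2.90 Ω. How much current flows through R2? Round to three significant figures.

I ≈ 6.66 mA

Total conductance ΣG = 1/6.37 + 1/2.05 + 1/23.3 + 1/2.90 = 1.033 (units of 1/Ω).
By the current-divider rule, I = I_s · G_k/ΣG = 14.1 × 0.4724 = 6.661 mA.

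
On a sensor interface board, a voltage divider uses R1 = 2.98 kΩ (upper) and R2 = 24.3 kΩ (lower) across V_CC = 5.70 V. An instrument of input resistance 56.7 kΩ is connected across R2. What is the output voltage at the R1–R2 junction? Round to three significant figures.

The load sits in parallel with R2, giving an effective lower resistance R2' = R2·R_L/(R2+R_L) = 17.01 kΩ.
Voltage divider with the loaded lower leg: V_out = 5.70 × 17.01/(2.98 + 17.01) = 5.70 × 0.8509 = 4.850 V.
(Unloaded it would be 5.08 V; the load pulls it down.)

V_out ≈ 4.85 V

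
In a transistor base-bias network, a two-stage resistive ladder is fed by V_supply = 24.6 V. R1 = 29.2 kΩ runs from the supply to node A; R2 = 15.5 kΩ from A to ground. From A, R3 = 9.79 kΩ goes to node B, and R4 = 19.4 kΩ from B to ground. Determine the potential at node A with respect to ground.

V_A ≈ 6.33 V

The second stage (R3 + R4 = 29.19 kΩ) loads node A in parallel with R2.
Effective lower resistance at A: R2 ‖ 29.19 = 10.12 kΩ.
First divider: V_A = V_supply · 10.12/(29.2 + 10.12) = 6.333 V.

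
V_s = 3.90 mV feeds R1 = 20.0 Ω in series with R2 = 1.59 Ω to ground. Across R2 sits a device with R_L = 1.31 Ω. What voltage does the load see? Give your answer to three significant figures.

First combine the lower leg with the load: R2 ‖ R_L = 0.7182 Ω.
Now apply the divider: V_out = 3.90 × 0.03467 = 0.1352 mV.

V_out ≈ 0.135 mV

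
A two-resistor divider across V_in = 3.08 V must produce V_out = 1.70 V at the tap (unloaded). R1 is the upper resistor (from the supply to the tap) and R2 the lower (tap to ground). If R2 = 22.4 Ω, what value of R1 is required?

R1 ≈ 18.2 Ω

The divider ratio is R2/(R1+R2) = 1.70/3.08 = 0.5519.
So R1 = R2 · (V_in/V_out − 1) = 22.4 × (3.08/1.70 − 1) = 22.4 × 0.8118 = 18.18 Ω.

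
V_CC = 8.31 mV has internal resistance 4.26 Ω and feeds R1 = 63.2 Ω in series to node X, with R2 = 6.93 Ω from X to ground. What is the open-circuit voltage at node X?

V_th ≈ 0.774 mV

R1' = 4.26 + 63.2 = 67.46 Ω (source resistance + R1).
With X open, the divider is unloaded: V_th = 8.31 × 6.93/74.39 = 0.7741 mV.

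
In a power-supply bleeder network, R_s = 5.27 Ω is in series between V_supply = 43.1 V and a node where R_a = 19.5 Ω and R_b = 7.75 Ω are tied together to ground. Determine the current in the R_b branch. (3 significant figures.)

Combine the parallel branches: R_p = (1/19.5 + 1/7.75)⁻¹ = 5.546 Ω.
Node voltage V_A = V_supply · R_p/(R_s + R_p) = 43.1 × 0.5128 = 22.10 V.
I(R_b) = V_A / R_b = 22.10/7.75 = 2.852 A.

I ≈ 2.85 A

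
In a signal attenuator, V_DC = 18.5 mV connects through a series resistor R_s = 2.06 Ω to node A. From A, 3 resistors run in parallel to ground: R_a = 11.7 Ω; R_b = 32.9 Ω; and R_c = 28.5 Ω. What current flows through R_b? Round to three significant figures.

Combine the parallel branches: R_p = (1/11.7 + 1/32.9 + 1/28.5)⁻¹ = 6.625 Ω.
Node voltage V_A = V_DC · R_p/(R_s + R_p) = 18.5 × 0.7628 = 14.11 mV.
I(R_b) = V_A / R_b = 14.11/32.9 = 0.4289 mA.
(Equivalently: I_total = 2.130 mA, then current-divider fraction G_k/ΣG = 0.2014.)

I ≈ 0.429 mA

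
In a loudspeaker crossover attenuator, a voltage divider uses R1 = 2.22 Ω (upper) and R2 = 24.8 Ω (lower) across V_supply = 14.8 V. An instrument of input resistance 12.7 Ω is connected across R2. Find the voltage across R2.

First combine the lower leg with the load: R2 ‖ R_L = 8.399 Ω.
Then V_out = V_supply · R2'/(R1 + R2') = 14.8 × 8.399/10.62 = 11.71 V.
(Unloaded it would be 13.6 V; the load pulls it down.)

V_out ≈ 11.7 V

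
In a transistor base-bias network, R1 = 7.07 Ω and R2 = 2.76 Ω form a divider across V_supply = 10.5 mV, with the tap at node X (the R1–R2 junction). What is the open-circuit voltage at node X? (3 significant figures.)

V_th is the unloaded tap voltage: V_supply · R2/(R1+R2) = 10.5 × 0.2808 = 2.948 mV.

V_th ≈ 2.95 mV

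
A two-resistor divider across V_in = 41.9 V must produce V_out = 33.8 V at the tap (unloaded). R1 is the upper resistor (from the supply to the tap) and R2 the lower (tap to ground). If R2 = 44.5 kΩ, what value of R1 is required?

R1 ≈ 10.7 kΩ

V_out/V_in = R2/(R1+R2) = 0.8067.
Rearranging, R1 = R2·(1−k)/k = 44.5 × 0.2396 = 10.66 kΩ.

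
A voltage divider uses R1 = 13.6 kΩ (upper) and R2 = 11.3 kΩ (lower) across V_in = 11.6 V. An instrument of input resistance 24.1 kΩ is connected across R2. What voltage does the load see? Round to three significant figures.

V_out ≈ 4.19 V

The load sits in parallel with R2, giving an effective lower resistance R2' = R2·R_L/(R2+R_L) = 7.693 kΩ.
Voltage divider with the loaded lower leg: V_out = 11.6 × 7.693/(13.6 + 7.693) = 11.6 × 0.3613 = 4.191 V.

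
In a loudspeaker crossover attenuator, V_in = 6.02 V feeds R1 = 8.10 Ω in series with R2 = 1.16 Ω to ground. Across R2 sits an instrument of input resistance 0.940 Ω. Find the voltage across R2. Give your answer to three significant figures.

The load sits in parallel with R2, giving an effective lower resistance R2' = R2·R_L/(R2+R_L) = 0.5192 Ω.
Now apply the divider: V_out = 6.02 × 0.06024 = 0.3627 V.

V_out ≈ 0.363 V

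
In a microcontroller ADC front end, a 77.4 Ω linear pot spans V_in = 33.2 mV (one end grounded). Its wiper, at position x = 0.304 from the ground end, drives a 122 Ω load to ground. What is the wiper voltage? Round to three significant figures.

Lower segment x·R_p = 23.53 Ω; upper segment (1−x)·R_p = 53.87 Ω.
(x·R_p) ‖ R_L = 19.73 Ω.
V_out = 33.2 × 19.73/(53.87 + 19.73) = 8.898 mV.

V_out ≈ 8.90 mV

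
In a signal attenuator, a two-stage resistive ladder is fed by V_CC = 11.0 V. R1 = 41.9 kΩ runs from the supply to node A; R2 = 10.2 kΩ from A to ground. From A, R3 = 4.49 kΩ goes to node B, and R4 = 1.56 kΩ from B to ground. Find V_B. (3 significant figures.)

V_B ≈ 0.236 V

The second stage (R3 + R4 = 6.050 kΩ) loads node A in parallel with R2.
Effective lower resistance at A: R2 ‖ 6.050 = 3.798 kΩ.
First divider: V_A = V_CC · 3.798/(41.9 + 3.798) = 0.9141 V.
Then the unloaded second divider: V_B = V_A × R4/(R3+R4) = 0.9141 × 0.2579 = 0.2357 V.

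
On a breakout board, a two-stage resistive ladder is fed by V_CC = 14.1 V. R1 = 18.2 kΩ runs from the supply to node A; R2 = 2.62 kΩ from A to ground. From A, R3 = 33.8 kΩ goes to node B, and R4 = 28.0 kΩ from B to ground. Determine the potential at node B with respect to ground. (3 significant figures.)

V_B ≈ 0.775 V

Looking into the second stage from A: R3 + R4 = 61.80 kΩ appears in parallel with R2.
R2 ‖ (R3+R4) = 2.513 kΩ.
First divider: V_A = V_CC · 2.513/(18.2 + 2.513) = 1.711 V.
Then the unloaded second divider: V_B = V_A × R4/(R3+R4) = 1.711 × 0.4531 = 0.7752 V.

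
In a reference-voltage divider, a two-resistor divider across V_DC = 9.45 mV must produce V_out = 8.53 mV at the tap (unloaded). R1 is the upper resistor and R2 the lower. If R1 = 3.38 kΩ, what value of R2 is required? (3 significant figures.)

R2 ≈ 31.3 kΩ

Required fraction k = V_out/V_DC = 0.9026.
Rearranging, R2 = R1·k/(1−k) = 3.38 × 9.272 = 31.34 kΩ.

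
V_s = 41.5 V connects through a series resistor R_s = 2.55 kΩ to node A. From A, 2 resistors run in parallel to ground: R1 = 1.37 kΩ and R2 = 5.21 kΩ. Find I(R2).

Parallel bank: R_p = 1/(1/1.37 + 1/5.21) = 1.085 kΩ.
Node voltage V_A = V_s · R_p/(R_s + R_p) = 41.5 × 0.2984 = 12.39 V.
I(R2) = V_A / R2 = 12.39/5.21 = 2.377 mA.

I ≈ 2.38 mA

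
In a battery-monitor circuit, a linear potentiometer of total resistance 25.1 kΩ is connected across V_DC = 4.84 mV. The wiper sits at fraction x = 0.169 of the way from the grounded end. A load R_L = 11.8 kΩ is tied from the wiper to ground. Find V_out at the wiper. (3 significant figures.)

V_out ≈ 0.630 mV

Split the track: R_lower = x·R_p = 4.242 kΩ, R_upper = (1−x)·R_p = 20.86 kΩ.
R_L loads the lower segment: effective lower R = 3.120 kΩ.
Loaded-divider output: V_out = 4.84 × 0.1301 = 0.6298 mV.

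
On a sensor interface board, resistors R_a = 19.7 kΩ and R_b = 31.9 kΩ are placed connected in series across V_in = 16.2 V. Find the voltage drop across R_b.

V ≈ 10.0 V

ΣR = 19.7 + 31.9 = 51.60 kΩ.
By the voltage-divider rule, V = 16.2 × 31.90/51.60 = 10.02 V.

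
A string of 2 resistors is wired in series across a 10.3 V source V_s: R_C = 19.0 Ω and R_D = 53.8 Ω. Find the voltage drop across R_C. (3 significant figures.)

V ≈ 2.69 V

Total series resistance ΣR = 19.0 + 53.8 = 72.80 Ω.
V = V_s · R/ΣR = 10.3 × 0.2610 = 2.688 V.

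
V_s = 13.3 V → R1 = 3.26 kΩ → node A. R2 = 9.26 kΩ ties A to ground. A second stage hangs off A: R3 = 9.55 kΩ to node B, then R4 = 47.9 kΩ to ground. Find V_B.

Looking into the second stage from A: R3 + R4 = 57.45 kΩ appears in parallel with R2.
R2 ‖ (R3+R4) = 7.975 kΩ.
First divider: V_A = V_s · 7.975/(3.26 + 7.975) = 9.441 V.
Stage 2 is unloaded, so V_B = V_A · R4/(R3+R4) = 9.441 × 47.9/57.45 = 7.871 V.

V_B ≈ 7.87 V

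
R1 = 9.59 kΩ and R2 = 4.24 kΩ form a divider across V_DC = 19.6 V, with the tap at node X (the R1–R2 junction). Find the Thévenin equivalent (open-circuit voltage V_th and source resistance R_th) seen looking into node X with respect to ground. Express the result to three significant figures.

V_th is the unloaded tap voltage: V_DC · R2/(R1+R2) = 19.6 × 0.3066 = 6.009 V.
Looking into X with the source shorted: R_th = R1·R2/(R1+R2) = 9.590 × 4.24/13.83 = 2.940 kΩ.

V_th ≈ 6.01 V, R_th ≈ 2.94 kΩ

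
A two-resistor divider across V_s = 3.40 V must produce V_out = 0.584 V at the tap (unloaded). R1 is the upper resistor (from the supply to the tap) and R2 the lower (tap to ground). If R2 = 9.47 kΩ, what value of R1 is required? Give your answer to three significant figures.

V_out/V_s = R2/(R1+R2) = 0.1718.
R1 = R2·(1/k − 1) = 9.47 × 4.822 = 45.66 kΩ.

R1 ≈ 45.7 kΩ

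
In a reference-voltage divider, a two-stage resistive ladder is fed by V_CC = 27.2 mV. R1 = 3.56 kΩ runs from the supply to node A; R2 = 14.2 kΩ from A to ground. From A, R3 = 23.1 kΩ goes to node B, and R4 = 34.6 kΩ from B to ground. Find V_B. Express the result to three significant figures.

V_B ≈ 12.4 mV

Looking into the second stage from A: R3 + R4 = 57.70 kΩ appears in parallel with R2.
Effective lower resistance at A: R2 ‖ 57.70 = 11.40 kΩ.
V_A = 27.2 × 11.40/(3.56 + 11.40) = 20.73 mV.
Then the unloaded second divider: V_B = V_A × R4/(R3+R4) = 20.73 × 0.5997 = 12.43 mV.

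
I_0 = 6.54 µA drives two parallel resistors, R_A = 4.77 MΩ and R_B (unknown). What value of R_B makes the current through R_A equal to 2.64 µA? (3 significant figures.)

R_B ≈ 3.23 MΩ

Two-branch current divider: I_A = I_0 · R_B/(R_A + R_B).
2.64/6.54 = R_B/(R_A + R_B) → R_B = R_A · (0.4037)/(1 − 0.4037) = 4.77 × 0.6769 = 3.229 MΩ.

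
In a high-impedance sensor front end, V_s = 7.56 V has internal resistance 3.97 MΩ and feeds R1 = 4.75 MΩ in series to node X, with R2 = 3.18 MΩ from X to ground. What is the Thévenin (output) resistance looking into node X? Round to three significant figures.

R1' = 3.97 + 4.75 = 8.720 MΩ (source resistance + R1).
Zeroing V_s shorts the top of R1' to ground, so R_th = R1' ‖ R2 = 2.330 MΩ.

R_th ≈ 2.33 MΩ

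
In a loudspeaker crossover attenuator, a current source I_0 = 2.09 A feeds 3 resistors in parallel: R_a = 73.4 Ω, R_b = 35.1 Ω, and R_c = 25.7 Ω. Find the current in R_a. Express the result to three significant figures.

Conductances: ΣG = 1/73.4 + 1/35.1 + 1/25.7 = 0.08102 (1/Ω).
Current divider: I(R_a) = I_0 · G_k/ΣG = 2.09 × (0.01362/0.08102) = 2.09 × 0.1681 = 0.3514 A.

I ≈ 0.351 A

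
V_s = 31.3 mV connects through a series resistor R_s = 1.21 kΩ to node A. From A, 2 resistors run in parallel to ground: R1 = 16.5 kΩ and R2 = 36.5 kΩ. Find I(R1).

Combine the parallel branches: R_p = (1/16.5 + 1/36.5)⁻¹ = 11.36 kΩ.
Node voltage V_A = V_s · R_p/(R_s + R_p) = 31.3 × 0.9038 = 28.29 mV.
Branch current I = V_A/R1 = 28.29/16.5 = 1.714 µA.

I ≈ 1.71 µA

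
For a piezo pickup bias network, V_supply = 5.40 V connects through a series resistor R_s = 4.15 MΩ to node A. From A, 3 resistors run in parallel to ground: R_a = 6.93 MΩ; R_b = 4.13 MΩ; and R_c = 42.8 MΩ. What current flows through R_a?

I ≈ 0.289 µA

Equivalent of the parallel group: R_p = 2.440 MΩ.
V_A by voltage divider: V_A = 5.40 × 2.440/(4.15 + 2.440) = 2.000 V.
Branch current I = V_A/R_a = 2.000/6.93 = 0.2885 µA.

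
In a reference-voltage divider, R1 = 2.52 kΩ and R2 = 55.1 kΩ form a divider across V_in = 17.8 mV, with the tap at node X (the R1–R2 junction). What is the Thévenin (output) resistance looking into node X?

Zeroing V_in shorts the top of R1 to ground, so R_th = R1 ‖ R2 = 2.410 kΩ.

R_th ≈ 2.41 kΩ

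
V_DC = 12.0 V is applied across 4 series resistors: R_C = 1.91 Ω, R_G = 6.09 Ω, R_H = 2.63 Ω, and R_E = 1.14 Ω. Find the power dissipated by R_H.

ΣR = 11.77 Ω → I = 12.0/11.77 = 1.020 A.
V(R_H) = I·R = 2.681 V; P = V·I = 2.681 × 1.020 = 2.734 W.

P ≈ 2.73 W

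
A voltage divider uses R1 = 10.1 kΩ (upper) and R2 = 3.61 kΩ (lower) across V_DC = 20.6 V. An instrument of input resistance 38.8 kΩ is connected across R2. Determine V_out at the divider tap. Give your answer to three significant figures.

First combine the lower leg with the load: R2 ‖ R_L = 3.303 kΩ.
Now apply the divider: V_out = 20.6 × 0.2464 = 5.076 V.

V_out ≈ 5.08 V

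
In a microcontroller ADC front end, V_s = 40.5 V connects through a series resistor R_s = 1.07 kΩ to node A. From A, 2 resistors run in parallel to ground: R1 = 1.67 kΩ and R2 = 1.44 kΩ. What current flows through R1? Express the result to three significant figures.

Combine the parallel branches: R_p = (1/1.67 + 1/1.44)⁻¹ = 0.7732 kΩ.
V_A = 40.5 × 0.7732/1.843 = 16.99 V.
Branch current I = V_A/R1 = 16.99/1.67 = 10.17 mA.

I ≈ 10.2 mA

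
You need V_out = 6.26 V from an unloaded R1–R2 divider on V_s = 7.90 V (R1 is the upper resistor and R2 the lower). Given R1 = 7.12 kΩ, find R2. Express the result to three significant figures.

R2 ≈ 27.2 kΩ

Required fraction k = V_out/V_s = 0.7924.
So R2 = R1 · V_out/(V_s − V_out) = 7.12 × 6.26/(7.90 − 6.26) = 7.12 × 3.817 = 27.18 kΩ.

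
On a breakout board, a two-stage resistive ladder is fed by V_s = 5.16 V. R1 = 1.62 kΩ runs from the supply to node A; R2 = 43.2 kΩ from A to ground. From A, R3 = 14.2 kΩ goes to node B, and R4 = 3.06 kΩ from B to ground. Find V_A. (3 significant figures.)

Looking into the second stage from A: R3 + R4 = 17.26 kΩ appears in parallel with R2.
Effective lower resistance at A: R2 ‖ 17.26 = 12.33 kΩ.
V_A = 5.16 × 12.33/(1.62 + 12.33) = 4.561 V.

V_A ≈ 4.56 V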